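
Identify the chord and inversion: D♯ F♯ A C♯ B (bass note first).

B dominant ninth, first inversion

The pitch classes D#, F#, A, C#, B arrange in thirds as B–D#–F#–A–C#: a B dominant ninth chord.
With the third (D#) in the bass, the chord is in first inversion.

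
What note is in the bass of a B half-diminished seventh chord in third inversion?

A

In third inversion the seventh is lowest. For B half-diminished seventh (B–D–F–A) that is A.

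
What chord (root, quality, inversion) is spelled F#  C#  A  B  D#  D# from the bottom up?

B dominant ninth, second inversion

Reducing to letter names: F#, C#, A, B, D#. These stack in thirds as B–D#–F#–A–C# — a B dominant ninth chord.
F# is the fifth of B dominant ninth; fifth in the bass means second inversion.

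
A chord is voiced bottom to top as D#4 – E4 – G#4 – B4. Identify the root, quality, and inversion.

E major seventh, third inversion

The pitch classes D#, E, G#, B arrange in thirds as E–G#–B–D#: an E major seventh chord.
With the seventh (D#) in the bass, the chord is in third inversion (figured bass 4/2).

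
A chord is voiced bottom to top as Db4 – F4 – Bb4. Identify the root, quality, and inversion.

Bb minor, first inversion

Reducing to letter names: Db, F, Bb. These stack in thirds as Bb–Db–F — a Bb minor triad.
Db is the third of Bb minor; third in the bass means first inversion (figured bass 6).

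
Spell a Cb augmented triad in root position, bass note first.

Cb, Eb, G

The chord tones are Cb–Eb–G. With the root (Cb) lowest for root position: Cb, Eb, G.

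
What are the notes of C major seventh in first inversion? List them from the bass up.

E, G, B, C

Spelling C major seventh: C–E–G–B. In first inversion the third is bass, giving E, G, B, C from the bottom.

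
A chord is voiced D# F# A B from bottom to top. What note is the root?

B

The distinct letter names are D#, F#, A, B. Arranged as a stack of thirds they read B–D#–F#–A, so B is the root (a B dominant seventh chord).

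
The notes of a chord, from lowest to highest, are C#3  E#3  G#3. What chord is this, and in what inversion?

The distinct note names are C#, E#, G#. Stacked in thirds they read C#–E#–G#, which is a major triad on C#.
With the root (C#) in the bass, the chord is in root position (figured bass 5/3).

C# major, root position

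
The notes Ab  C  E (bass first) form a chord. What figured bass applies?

The notes Ab, C, E stack in thirds as Ab–C–E — an Ab augmented triad. The bass Ab is the root, so this is root position: figured 5/3.

5/3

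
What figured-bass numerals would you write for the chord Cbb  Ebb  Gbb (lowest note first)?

5/3

The notes Cbb, Ebb, Gbb stack in thirds as Cbb–Ebb–Gbb — a Cbb major triad. The bass Cbb is the root, so this is root position: figured 5/3.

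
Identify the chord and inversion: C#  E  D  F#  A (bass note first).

D major ninth, third inversion

The pitch classes C#, E, D, F#, A arrange in thirds as D–F#–A–C#–E: a D major ninth chord.
The lowest note is C#, the seventh of the chord, so this is third inversion.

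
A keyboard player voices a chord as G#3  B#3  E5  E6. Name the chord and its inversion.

The pitch classes G#, B#, E arrange in thirds as E–G#–B#: an E augmented triad.
With the third (G#) in the bass, the chord is in first inversion (figured bass 6).

E augmented, first inversion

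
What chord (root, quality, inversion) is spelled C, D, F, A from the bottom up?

D minor seventh, third inversion

The distinct note names are C, D, F, A. Stacked in thirds they read D–F–A–C, which is a minor seventh chord on D.
C is the seventh of D minor seventh; seventh in the bass means third inversion (figured bass 4/2).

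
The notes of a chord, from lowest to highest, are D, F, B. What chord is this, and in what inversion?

The distinct note names are D, F, B. Stacked in thirds they read B–D–F, which is a diminished triad on B.
With the third (D) in the bass, the chord is in first inversion (figured bass 6).

B diminished, first inversion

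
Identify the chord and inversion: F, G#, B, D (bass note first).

The distinct note names are F, G#, B, D. Stacked in thirds they read G#–B–D–F, which is a diminished seventh chord on G#.
With the seventh (F) in the bass, the chord is in third inversion (figured bass 4/2).

G# diminished seventh, third inversion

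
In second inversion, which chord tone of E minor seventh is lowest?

The fifth of E minor seventh (E–G–B–D) is B; that is the bass in second inversion.

B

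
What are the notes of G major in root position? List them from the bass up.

G, B, D

The chord tones are G–B–D. With the root (G) lowest for root position: G, B, D.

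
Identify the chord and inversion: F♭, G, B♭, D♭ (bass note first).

The pitch classes Fb, G, Bb, Db arrange in thirds as G–Bb–Db–Fb: a G diminished seventh chord.
With the seventh (Fb) in the bass, the chord is in third inversion (figured bass 4/2).

G diminished seventh, third inversion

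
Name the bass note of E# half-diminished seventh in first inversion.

E# half-diminished seventh is E#–G#–B–D#. First inversion places the third in the bass: G#.

G#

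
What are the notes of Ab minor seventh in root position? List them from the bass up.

Ab, Cb, Eb, Gb

The chord tones are Ab–Cb–Eb–Gb. With the root (Ab) lowest for root position: Ab, Cb, Eb, Gb.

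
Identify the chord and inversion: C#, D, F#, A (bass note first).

Reducing to letter names: C#, D, F#, A. These stack in thirds as D–F#–A–C# — a D major seventh chord.
C# is the seventh of D major seventh; seventh in the bass means third inversion (figured bass 4/2).

D major seventh, third inversion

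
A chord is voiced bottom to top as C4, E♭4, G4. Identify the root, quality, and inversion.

Reducing to letter names: C, Eb, G. These stack in thirds as C–Eb–G — a C minor triad.
The lowest note is C, the root of the chord, so this is root position (figured bass 5/3).

C minor, root position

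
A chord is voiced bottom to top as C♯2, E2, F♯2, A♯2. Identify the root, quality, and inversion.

F# dominant seventh, second inversion

The distinct note names are C#, E, F#, A#. Stacked in thirds they read F#–A#–C#–E, which is a dominant seventh chord on F#.
The lowest note is C#, the fifth of the chord, so this is second inversion (figured bass 4/3).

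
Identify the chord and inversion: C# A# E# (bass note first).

A# minor, first inversion

The pitch classes C#, A#, E# arrange in thirds as A#–C#–E#: an A# minor triad.
With the third (C#) in the bass, the chord is in first inversion (figured bass 6).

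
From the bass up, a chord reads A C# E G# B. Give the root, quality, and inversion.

Reducing to letter names: A, C#, E, G#, B. These stack in thirds as A–C#–E–G#–B — an A major ninth chord.
The lowest note is A, the root of the chord, so this is root position.

A major ninth, root position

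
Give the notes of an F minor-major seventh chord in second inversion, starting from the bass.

The chord tones are F–Ab–C–E. With the fifth (C) lowest for second inversion: C, E, F, Ab.

C, E, F, Ab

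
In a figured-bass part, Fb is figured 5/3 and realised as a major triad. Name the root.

Fb

The figures 5/3 mean the root of the chord is in the bass. If Fb is the root of a major triad, the root is Fb (chord tones Fb–Ab–Cb).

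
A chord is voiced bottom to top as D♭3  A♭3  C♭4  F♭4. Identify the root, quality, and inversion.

Reducing to letter names: Db, Ab, Cb, Fb. These stack in thirds as Db–Fb–Ab–Cb — a Db minor seventh chord.
Db is the root of Db minor seventh; root in the bass means root position (figured bass 7).

Db minor seventh, root position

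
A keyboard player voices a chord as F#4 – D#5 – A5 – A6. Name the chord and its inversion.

Reducing to letter names: F#, D#, A. These stack in thirds as D#–F#–A — a D# diminished triad.
With the third (F#) in the bass, the chord is in first inversion (figured bass 6).

D# diminished, first inversion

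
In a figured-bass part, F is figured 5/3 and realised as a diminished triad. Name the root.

F

The figures 5/3 mean the root of the chord is in the bass. If F is the root of a diminished triad, the root is F (chord tones F–Ab–Cb).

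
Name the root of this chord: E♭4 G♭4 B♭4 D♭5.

Eb

Eb, Gb, Bb, Db are the tones of an Eb minor seventh chord (Eb–Gb–Bb–Db), making Eb the root.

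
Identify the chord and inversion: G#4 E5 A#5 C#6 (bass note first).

Reducing to letter names: G#, E, A#, C#. These stack in thirds as A#–C#–E–G# — an A# half-diminished seventh chord.
G# is the seventh of A# half-diminished seventh; seventh in the bass means third inversion (figured bass 4/2).

A# half-diminished seventh, third inversion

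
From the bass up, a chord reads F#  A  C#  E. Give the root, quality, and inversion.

Reducing to letter names: F#, A, C#, E. These stack in thirds as F#–A–C#–E — an F# minor seventh chord.
The lowest note is F#, the root of the chord, so this is root position (figured bass 7).

F# minor seventh, root position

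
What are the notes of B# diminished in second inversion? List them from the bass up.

Spelling B# diminished: B#–D#–F#. In second inversion the fifth is bass, giving F#, B#, D# from the bottom.

F#, B#, D#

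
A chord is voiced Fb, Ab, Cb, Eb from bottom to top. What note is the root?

Reordering Fb, Ab, Cb, Eb into stacked thirds gives Fb–Ab–Cb–Eb; the bottom of that stack, Fb, is the root.

Fb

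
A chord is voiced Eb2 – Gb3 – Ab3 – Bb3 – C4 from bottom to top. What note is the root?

Ab

Eb, Gb, Ab, Bb, C are the tones of an Ab dominant ninth chord (Ab–C–Eb–Gb–Bb), making Ab the root.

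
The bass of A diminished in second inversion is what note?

Eb

The fifth of A diminished (A–C–Eb) is Eb; that is the bass in second inversion.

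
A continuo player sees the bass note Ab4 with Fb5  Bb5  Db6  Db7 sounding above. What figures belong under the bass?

The notes Ab, Fb, Bb, Db stack in thirds as Bb–Db–Fb–Ab — a Bb half-diminished seventh chord. The bass Ab is the seventh, so this is third inversion: figured 4/2.

4/2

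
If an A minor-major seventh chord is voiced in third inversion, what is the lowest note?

G#

A minor-major seventh is A–C–E–G#. Third inversion places the seventh in the bass: G#.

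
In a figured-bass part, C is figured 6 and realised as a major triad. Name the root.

Ab

The figures 6 mean the third of the chord is in the bass. If C is the third of a major triad, the root is Ab (chord tones Ab–C–Eb).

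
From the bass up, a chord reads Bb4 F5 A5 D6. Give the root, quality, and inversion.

Bb major seventh, root position

The pitch classes Bb, F, A, D arrange in thirds as Bb–D–F–A: a Bb major seventh chord.
Bb is the root of Bb major seventh; root in the bass means root position (figured bass 7).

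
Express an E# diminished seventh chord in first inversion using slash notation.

E#dim7/G#

First inversion of E# diminished seventh has the third (G#) in the bass. As a slash chord: E#dim7/G#.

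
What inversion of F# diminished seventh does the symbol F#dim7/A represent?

first inversion

F#dim7/A means F# diminished seventh with A in the bass. A is the third of F# diminished seventh (F#–A–C–Eb), so this is first inversion.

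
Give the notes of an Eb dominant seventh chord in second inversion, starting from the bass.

Bb, Db, Eb, G

Spelling Eb dominant seventh: Eb–G–Bb–Db. In second inversion the fifth is bass, giving Bb, Db, Eb, G from the bottom.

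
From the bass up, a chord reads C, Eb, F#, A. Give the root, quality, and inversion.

F# diminished seventh, second inversion

The pitch classes C, Eb, F#, A arrange in thirds as F#–A–C–Eb: an F# diminished seventh chord.
C is the fifth of F# diminished seventh; fifth in the bass means second inversion (figured bass 4/3).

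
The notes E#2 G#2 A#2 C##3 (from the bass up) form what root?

A#

The distinct letter names are E#, G#, A#, C##. Arranged as a stack of thirds they read A#–C##–E#–G#, so A# is the root (an A# dominant seventh chord).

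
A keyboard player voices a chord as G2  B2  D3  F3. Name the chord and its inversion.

Reducing to letter names: G, B, D, F. These stack in thirds as G–B–D–F — a G dominant seventh chord.
G is the root of G dominant seventh; root in the bass means root position (figured bass 7).

G dominant seventh, root position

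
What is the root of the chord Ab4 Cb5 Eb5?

The distinct letter names are Ab, Cb, Eb. Arranged as a stack of thirds they read Ab–Cb–Eb, so Ab is the root (an Ab minor triad).

Ab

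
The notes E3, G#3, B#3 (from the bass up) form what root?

E

Reordering E, G#, B# into stacked thirds gives E–G#–B#; the bottom of that stack, E, is the root.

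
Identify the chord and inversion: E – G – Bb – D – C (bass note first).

C dominant ninth, first inversion

Reducing to letter names: E, G, Bb, D, C. These stack in thirds as C–E–G–Bb–D — a C dominant ninth chord.
E is the third of C dominant ninth; third in the bass means first inversion.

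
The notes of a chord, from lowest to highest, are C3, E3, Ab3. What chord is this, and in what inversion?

The pitch classes C, E, Ab arrange in thirds as Ab–C–E: an Ab augmented triad.
With the third (C) in the bass, the chord is in first inversion (figured bass 6).

Ab augmented, first inversion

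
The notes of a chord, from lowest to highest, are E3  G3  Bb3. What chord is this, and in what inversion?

E diminished, root position

The pitch classes E, G, Bb arrange in thirds as E–G–Bb: an E diminished triad.
With the root (E) in the bass, the chord is in root position (figured bass 5/3).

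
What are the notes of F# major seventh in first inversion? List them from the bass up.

A#, C#, E#, F#

F# major seventh is F#–A#–C#–E#. First inversion puts the third (A#) in the bass, with the remaining tones above: A#, C#, E#, F#.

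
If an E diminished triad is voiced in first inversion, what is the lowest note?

In first inversion the third is lowest. For E diminished (E–G–Bb) that is G.

G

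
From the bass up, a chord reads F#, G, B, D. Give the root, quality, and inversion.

G major seventh, third inversion

The distinct note names are F#, G, B, D. Stacked in thirds they read G–B–D–F#, which is a major seventh chord on G.
F# is the seventh of G major seventh; seventh in the bass means third inversion (figured bass 4/2).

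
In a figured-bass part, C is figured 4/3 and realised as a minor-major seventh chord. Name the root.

The figures 4/3 mean the fifth of the chord is in the bass. If C is the fifth of a minor-major seventh chord, the root is F (chord tones F–Ab–C–E).

F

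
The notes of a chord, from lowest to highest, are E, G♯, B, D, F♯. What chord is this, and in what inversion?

E dominant ninth, root position

Reducing to letter names: E, G#, B, D, F#. These stack in thirds as E–G#–B–D–F# — an E dominant ninth chord.
The lowest note is E, the root of the chord, so this is root position.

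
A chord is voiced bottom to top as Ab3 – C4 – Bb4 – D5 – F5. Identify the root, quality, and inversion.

Bb dominant ninth, third inversion

The distinct note names are Ab, C, Bb, D, F. Stacked in thirds they read Bb–D–F–Ab–C, which is a dominant ninth chord on Bb.
Ab is the seventh of Bb dominant ninth; seventh in the bass means third inversion.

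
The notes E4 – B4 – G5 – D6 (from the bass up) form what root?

E

E, B, G, D are the tones of an E minor seventh chord (E–G–B–D), making E the root.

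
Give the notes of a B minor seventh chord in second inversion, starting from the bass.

Spelling B minor seventh: B–D–F#–A. In second inversion the fifth is bass, giving F#, A, B, D from the bottom.

F#, A, B, D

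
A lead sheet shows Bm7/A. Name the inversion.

Bm7/A means B minor seventh with A in the bass. A is the seventh of B minor seventh (B–D–F#–A), so this is third inversion.

third inversion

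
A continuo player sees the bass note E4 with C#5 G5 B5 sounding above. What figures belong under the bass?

The notes E, C#, G, B stack in thirds as C#–E–G–B — a C# half-diminished seventh chord. The bass E is the third, so this is first inversion: figured 6/5.

6/5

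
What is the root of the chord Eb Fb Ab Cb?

Reordering Eb, Fb, Ab, Cb into stacked thirds gives Fb–Ab–Cb–Eb; the bottom of that stack, Fb, is the root.

Fb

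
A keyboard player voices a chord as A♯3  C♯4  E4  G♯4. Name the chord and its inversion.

A# half-diminished seventh, root position

Reducing to letter names: A#, C#, E, G#. These stack in thirds as A#–C#–E–G# — an A# half-diminished seventh chord.
With the root (A#) in the bass, the chord is in root position (figured bass 7).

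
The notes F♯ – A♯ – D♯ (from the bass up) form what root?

F#, A#, D# are the tones of a D# minor triad (D#–F#–A#), making D# the root.

D#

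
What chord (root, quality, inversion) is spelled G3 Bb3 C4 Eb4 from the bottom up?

The pitch classes G, Bb, C, Eb arrange in thirds as C–Eb–G–Bb: a C minor seventh chord.
The lowest note is G, the fifth of the chord, so this is second inversion (figured bass 4/3).

C minor seventh, second inversion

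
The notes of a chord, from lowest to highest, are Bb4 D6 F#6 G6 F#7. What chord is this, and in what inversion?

G minor-major seventh, first inversion

The distinct note names are Bb, D, F#, G. Stacked in thirds they read G–Bb–D–F#, which is a minor-major seventh chord on G.
With the third (Bb) in the bass, the chord is in first inversion (figured bass 6/5).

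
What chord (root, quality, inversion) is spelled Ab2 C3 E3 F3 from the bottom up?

F minor-major seventh, first inversion

The pitch classes Ab, C, E, F arrange in thirds as F–Ab–C–E: an F minor-major seventh chord.
Ab is the third of F minor-major seventh; third in the bass means first inversion (figured bass 6/5).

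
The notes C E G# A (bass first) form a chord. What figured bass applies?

6/5

The notes C, E, G#, A stack in thirds as A–C–E–G# — an A minor-major seventh chord. The bass C is the third, so this is first inversion: figured 6/5.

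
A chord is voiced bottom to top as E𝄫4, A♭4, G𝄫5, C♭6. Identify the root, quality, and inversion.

The pitch classes Ebb, Ab, Gbb, Cb arrange in thirds as Ab–Cb–Ebb–Gbb: an Ab diminished seventh chord.
The lowest note is Ebb, the fifth of the chord, so this is second inversion (figured bass 4/3).

Ab diminished seventh, second inversion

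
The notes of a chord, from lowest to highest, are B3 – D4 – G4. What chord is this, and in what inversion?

Reducing to letter names: B, D, G. These stack in thirds as G–B–D — a G major triad.
The lowest note is B, the third of the chord, so this is first inversion (figured bass 6).

G major, first inversion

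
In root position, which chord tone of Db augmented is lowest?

Db

Db augmented is Db–F–A. Root position places the root in the bass: Db.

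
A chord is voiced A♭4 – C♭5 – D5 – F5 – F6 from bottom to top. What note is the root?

D

The distinct letter names are Ab, Cb, D, F. Arranged as a stack of thirds they read D–F–Ab–Cb, so D is the root (a D diminished seventh chord).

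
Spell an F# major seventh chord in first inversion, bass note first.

A#, C#, E#, F#

Spelling F# major seventh: F#–A#–C#–E#. In first inversion the third is bass, giving A#, C#, E#, F# from the bottom.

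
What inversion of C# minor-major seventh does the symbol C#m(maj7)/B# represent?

C#m(maj7)/B# means C# minor-major seventh with B# in the bass. B# is the seventh of C# minor-major seventh (C#–E–G#–B#), so this is third inversion.

third inversion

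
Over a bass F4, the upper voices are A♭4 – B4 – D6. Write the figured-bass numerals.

4/3

The notes F, Ab, B, D stack in thirds as B–D–F–Ab — a B diminished seventh chord. The bass F is the fifth, so this is second inversion: figured 4/3.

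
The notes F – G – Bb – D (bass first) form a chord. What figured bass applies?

4/2

The notes F, G, Bb, D stack in thirds as G–Bb–D–F — a G minor seventh chord. The bass F is the seventh, so this is third inversion: figured 4/2.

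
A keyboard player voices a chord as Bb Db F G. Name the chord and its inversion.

Reducing to letter names: Bb, Db, F, G. These stack in thirds as G–Bb–Db–F — a G half-diminished seventh chord.
Bb is the third of G half-diminished seventh; third in the bass means first inversion (figured bass 6/5).

G half-diminished seventh, first inversion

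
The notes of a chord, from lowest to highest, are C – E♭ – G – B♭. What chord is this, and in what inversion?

C minor seventh, root position

The pitch classes C, Eb, G, Bb arrange in thirds as C–Eb–G–Bb: a C minor seventh chord.
With the root (C) in the bass, the chord is in root position (figured bass 7).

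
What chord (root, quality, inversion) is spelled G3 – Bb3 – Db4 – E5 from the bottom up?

E diminished seventh, first inversion

The pitch classes G, Bb, Db, E arrange in thirds as E–G–Bb–Db: an E diminished seventh chord.
With the third (G) in the bass, the chord is in first inversion (figured bass 6/5).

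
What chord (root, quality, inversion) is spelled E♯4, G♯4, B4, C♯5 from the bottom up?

The pitch classes E#, G#, B, C# arrange in thirds as C#–E#–G#–B: a C# dominant seventh chord.
With the third (E#) in the bass, the chord is in first inversion (figured bass 6/5).

C# dominant seventh, first inversion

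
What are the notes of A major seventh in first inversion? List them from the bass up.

C#, E, G#, A

Spelling A major seventh: A–C#–E–G#. In first inversion the third is bass, giving C#, E, G#, A from the bottom.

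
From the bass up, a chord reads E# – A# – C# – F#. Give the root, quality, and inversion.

Reducing to letter names: E#, A#, C#, F#. These stack in thirds as F#–A#–C#–E# — an F# major seventh chord.
E# is the seventh of F# major seventh; seventh in the bass means third inversion (figured bass 4/2).

F# major seventh, third inversion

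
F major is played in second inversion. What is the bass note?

The fifth of F major (F–A–C) is C; that is the bass in second inversion.

C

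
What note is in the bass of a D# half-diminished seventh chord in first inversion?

D# half-diminished seventh is D#–F#–A–C#. First inversion places the third in the bass: F#.

F#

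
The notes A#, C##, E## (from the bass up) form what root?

A#

Reordering A#, C##, E## into stacked thirds gives A#–C##–E##; the bottom of that stack, A#, is the root.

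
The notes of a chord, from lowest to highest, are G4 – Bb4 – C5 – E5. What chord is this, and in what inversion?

The pitch classes G, Bb, C, E arrange in thirds as C–E–G–Bb: a C dominant seventh chord.
The lowest note is G, the fifth of the chord, so this is second inversion (figured bass 4/3).

C dominant seventh, second inversion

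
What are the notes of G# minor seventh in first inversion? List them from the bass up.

G# minor seventh is G#–B–D#–F#. First inversion puts the third (B) in the bass, with the remaining tones above: B, D#, F#, G#.

B, D#, F#, G#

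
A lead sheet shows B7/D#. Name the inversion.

B7/D# means B dominant seventh with D# in the bass. D# is the third of B dominant seventh (B–D#–F#–A), so this is first inversion.

first inversion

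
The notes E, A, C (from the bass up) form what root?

E, A, C are the tones of an A minor triad (A–C–E), making A the root.

A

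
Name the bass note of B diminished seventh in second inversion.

The fifth of B diminished seventh (B–D–F–Ab) is F; that is the bass in second inversion.

F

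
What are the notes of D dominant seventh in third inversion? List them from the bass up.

Spelling D dominant seventh: D–F#–A–C. In third inversion the seventh is bass, giving C, D, F#, A from the bottom.

C, D, F#, A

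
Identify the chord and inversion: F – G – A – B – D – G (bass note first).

G dominant ninth, third inversion

Reducing to letter names: F, G, A, B, D. These stack in thirds as G–B–D–F–A — a G dominant ninth chord.
F is the seventh of G dominant ninth; seventh in the bass means third inversion.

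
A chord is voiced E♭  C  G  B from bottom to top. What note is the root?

Eb, C, G, B are the tones of a C minor-major seventh chord (C–Eb–G–B), making C the root.

C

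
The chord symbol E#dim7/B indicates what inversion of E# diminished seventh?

second inversion

E#dim7/B means E# diminished seventh with B in the bass. B is the fifth of E# diminished seventh (E#–G#–B–D), so this is second inversion.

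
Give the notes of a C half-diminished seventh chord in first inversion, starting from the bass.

The chord tones are C–Eb–Gb–Bb. With the third (Eb) lowest for first inversion: Eb, Gb, Bb, C.

Eb, Gb, Bb, C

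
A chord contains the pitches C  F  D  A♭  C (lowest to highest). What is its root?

D

C, F, D, Ab are the tones of a D half-diminished seventh chord (D–F–Ab–C), making D the root.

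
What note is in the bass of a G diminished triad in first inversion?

G diminished is G–Bb–Db. First inversion places the third in the bass: Bb.

Bb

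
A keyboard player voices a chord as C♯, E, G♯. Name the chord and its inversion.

The distinct note names are C#, E, G#. Stacked in thirds they read C#–E–G#, which is a minor triad on C#.
The lowest note is C#, the root of the chord, so this is root position (figured bass 5/3).

C# minor, root position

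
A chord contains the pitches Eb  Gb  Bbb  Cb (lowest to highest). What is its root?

Cb

Reordering Eb, Gb, Bbb, Cb into stacked thirds gives Cb–Eb–Gb–Bbb; the bottom of that stack, Cb, is the root.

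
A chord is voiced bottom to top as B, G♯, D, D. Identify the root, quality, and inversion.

G# diminished, first inversion

The pitch classes B, G#, D arrange in thirds as G#–B–D: a G# diminished triad.
B is the third of G# diminished; third in the bass means first inversion (figured bass 6).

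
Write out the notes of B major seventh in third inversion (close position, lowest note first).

A#, B, D#, F#

B major seventh is B–D#–F#–A#. Third inversion puts the seventh (A#) in the bass, with the remaining tones above: A#, B, D#, F#.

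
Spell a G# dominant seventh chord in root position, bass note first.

G#, B#, D#, F#

Spelling G# dominant seventh: G#–B#–D#–F#. In root position the root is bass, giving G#, B#, D#, F# from the bottom.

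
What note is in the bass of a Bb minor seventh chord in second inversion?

F

The fifth of Bb minor seventh (Bb–Db–F–Ab) is F; that is the bass in second inversion.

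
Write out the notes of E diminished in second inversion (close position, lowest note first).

Bb, E, G

Spelling E diminished: E–G–Bb. In second inversion the fifth is bass, giving Bb, E, G from the bottom.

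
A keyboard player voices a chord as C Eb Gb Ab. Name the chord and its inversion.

Reducing to letter names: C, Eb, Gb, Ab. These stack in thirds as Ab–C–Eb–Gb — an Ab dominant seventh chord.
The lowest note is C, the third of the chord, so this is first inversion (figured bass 6/5).

Ab dominant seventh, first inversion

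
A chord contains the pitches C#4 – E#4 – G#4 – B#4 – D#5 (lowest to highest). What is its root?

Reordering C#, E#, G#, B#, D# into stacked thirds gives C#–E#–G#–B#–D#; the bottom of that stack, C#, is the root.

C#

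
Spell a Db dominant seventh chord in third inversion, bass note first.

Cb, Db, F, Ab

Db dominant seventh is Db–F–Ab–Cb. Third inversion puts the seventh (Cb) in the bass, with the remaining tones above: Cb, Db, F, Ab.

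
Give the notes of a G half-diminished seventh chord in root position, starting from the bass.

G, Bb, Db, F

The chord tones are G–Bb–Db–F. With the root (G) lowest for root position: G, Bb, Db, F.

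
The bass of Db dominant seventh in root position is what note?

The root of Db dominant seventh (Db–F–Ab–Cb) is Db; that is the bass in root position.

Db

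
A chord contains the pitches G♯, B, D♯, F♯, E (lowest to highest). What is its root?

E

G#, B, D#, F#, E are the tones of an E major ninth chord (E–G#–B–D#–F#), making E the root.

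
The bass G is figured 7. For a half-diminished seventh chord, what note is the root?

G

The figures 7 mean the root of the chord is in the bass. If G is the root of a half-diminished seventh chord, the root is G (chord tones G–Bb–Db–F).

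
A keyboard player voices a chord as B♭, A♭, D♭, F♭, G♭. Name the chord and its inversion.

The distinct note names are Bb, Ab, Db, Fb, Gb. Stacked in thirds they read Gb–Bb–Db–Fb–Ab, which is a dominant ninth chord on Gb.
Bb is the third of Gb dominant ninth; third in the bass means first inversion.

Gb dominant ninth, first inversion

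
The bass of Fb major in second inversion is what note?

Fb major is Fb–Ab–Cb. Second inversion places the fifth in the bass: Cb.

Cb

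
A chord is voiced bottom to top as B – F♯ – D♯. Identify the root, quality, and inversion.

B major, root position

The pitch classes B, F#, D# arrange in thirds as B–D#–F#: a B major triad.
B is the root of B major; root in the bass means root position (figured bass 5/3).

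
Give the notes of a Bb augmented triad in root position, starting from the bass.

Spelling Bb augmented: Bb–D–F#. In root position the root is bass, giving Bb, D, F# from the bottom.

Bb, D, F#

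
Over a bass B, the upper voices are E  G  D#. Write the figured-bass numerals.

The notes B, E, G, D# stack in thirds as E–G–B–D# — an E minor-major seventh chord. The bass B is the fifth, so this is second inversion: figured 4/3.

4/3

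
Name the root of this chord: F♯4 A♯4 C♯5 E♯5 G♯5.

F#

The distinct letter names are F#, A#, C#, E#, G#. Arranged as a stack of thirds they read F#–A#–C#–E#–G#, so F# is the root (an F# major ninth chord).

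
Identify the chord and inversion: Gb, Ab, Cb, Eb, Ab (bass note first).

Ab minor seventh, third inversion

The pitch classes Gb, Ab, Cb, Eb arrange in thirds as Ab–Cb–Eb–Gb: an Ab minor seventh chord.
The lowest note is Gb, the seventh of the chord, so this is third inversion (figured bass 4/2).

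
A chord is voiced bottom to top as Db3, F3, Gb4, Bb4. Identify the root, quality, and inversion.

The pitch classes Db, F, Gb, Bb arrange in thirds as Gb–Bb–Db–F: a Gb major seventh chord.
Db is the fifth of Gb major seventh; fifth in the bass means second inversion (figured bass 4/3).

Gb major seventh, second inversion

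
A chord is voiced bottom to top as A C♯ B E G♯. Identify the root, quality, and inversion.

The distinct note names are A, C#, B, E, G#. Stacked in thirds they read A–C#–E–G#–B, which is a major ninth chord on A.
The lowest note is A, the root of the chord, so this is root position.

A major ninth, root position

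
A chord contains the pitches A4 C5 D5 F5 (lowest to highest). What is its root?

A, C, D, F are the tones of a D minor seventh chord (D–F–A–C), making D the root.

D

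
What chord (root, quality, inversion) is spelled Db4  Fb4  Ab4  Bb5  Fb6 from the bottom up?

Bb half-diminished seventh, first inversion

Reducing to letter names: Db, Fb, Ab, Bb. These stack in thirds as Bb–Db–Fb–Ab — a Bb half-diminished seventh chord.
The lowest note is Db, the third of the chord, so this is first inversion (figured bass 6/5).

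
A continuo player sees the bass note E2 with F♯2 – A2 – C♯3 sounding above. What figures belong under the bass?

4/2

The notes E, F#, A, C# stack in thirds as F#–A–C#–E — an F# minor seventh chord. The bass E is the seventh, so this is third inversion: figured 4/2.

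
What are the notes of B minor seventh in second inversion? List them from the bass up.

F#, A, B, D

B minor seventh is B–D–F#–A. Second inversion puts the fifth (F#) in the bass, with the remaining tones above: F#, A, B, D.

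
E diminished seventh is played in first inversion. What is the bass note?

G

The third of E diminished seventh (E–G–Bb–Db) is G; that is the bass in first inversion.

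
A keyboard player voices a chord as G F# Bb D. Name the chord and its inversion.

G minor-major seventh, root position

The pitch classes G, F#, Bb, D arrange in thirds as G–Bb–D–F#: a G minor-major seventh chord.
With the root (G) in the bass, the chord is in root position (figured bass 7).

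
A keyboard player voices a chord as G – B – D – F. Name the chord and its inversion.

The distinct note names are G, B, D, F. Stacked in thirds they read G–B–D–F, which is a dominant seventh chord on G.
The lowest note is G, the root of the chord, so this is root position (figured bass 7).

G dominant seventh, root position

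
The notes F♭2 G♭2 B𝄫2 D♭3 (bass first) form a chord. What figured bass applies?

The notes Fb, Gb, Bbb, Db stack in thirds as Gb–Bbb–Db–Fb — a Gb minor seventh chord. The bass Fb is the seventh, so this is third inversion: figured 4/2.

4/2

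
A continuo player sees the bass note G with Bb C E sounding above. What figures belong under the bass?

4/3

The notes G, Bb, C, E stack in thirds as C–E–G–Bb — a C dominant seventh chord. The bass G is the fifth, so this is second inversion: figured 4/3.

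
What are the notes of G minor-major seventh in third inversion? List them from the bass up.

The chord tones are G–Bb–D–F#. With the seventh (F#) lowest for third inversion: F#, G, Bb, D.

F#, G, Bb, D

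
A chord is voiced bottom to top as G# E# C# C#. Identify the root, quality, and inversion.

The distinct note names are G#, E#, C#. Stacked in thirds they read C#–E#–G#, which is a major triad on C#.
The lowest note is G#, the fifth of the chord, so this is second inversion (figured bass 6/4).

C# major, second inversion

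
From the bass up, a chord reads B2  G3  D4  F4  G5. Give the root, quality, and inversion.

G dominant seventh, first inversion

The pitch classes B, G, D, F arrange in thirds as G–B–D–F: a G dominant seventh chord.
The lowest note is B, the third of the chord, so this is first inversion (figured bass 6/5).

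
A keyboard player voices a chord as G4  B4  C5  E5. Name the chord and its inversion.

The distinct note names are G, B, C, E. Stacked in thirds they read C–E–G–B, which is a major seventh chord on C.
The lowest note is G, the fifth of the chord, so this is second inversion (figured bass 4/3).

C major seventh, second inversion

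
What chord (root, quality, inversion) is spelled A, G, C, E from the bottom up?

A minor seventh, root position

Reducing to letter names: A, G, C, E. These stack in thirds as A–C–E–G — an A minor seventh chord.
With the root (A) in the bass, the chord is in root position (figured bass 7).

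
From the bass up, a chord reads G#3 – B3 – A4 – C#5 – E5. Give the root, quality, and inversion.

The pitch classes G#, B, A, C#, E arrange in thirds as A–C#–E–G#–B: an A major ninth chord.
With the seventh (G#) in the bass, the chord is in third inversion.

A major ninth, third inversion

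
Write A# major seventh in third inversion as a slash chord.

A#maj7/G##

Third inversion of A# major seventh has the seventh (G##) in the bass. As a slash chord: A#maj7/G##.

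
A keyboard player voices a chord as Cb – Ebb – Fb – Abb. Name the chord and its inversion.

Fb minor seventh, second inversion

The distinct note names are Cb, Ebb, Fb, Abb. Stacked in thirds they read Fb–Abb–Cb–Ebb, which is a minor seventh chord on Fb.
The lowest note is Cb, the fifth of the chord, so this is second inversion (figured bass 4/3).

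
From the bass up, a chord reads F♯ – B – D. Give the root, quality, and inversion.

B minor, second inversion

Reducing to letter names: F#, B, D. These stack in thirds as B–D–F# — a B minor triad.
With the fifth (F#) in the bass, the chord is in second inversion (figured bass 6/4).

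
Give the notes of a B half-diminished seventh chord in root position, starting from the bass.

Spelling B half-diminished seventh: B–D–F–A. In root position the root is bass, giving B, D, F, A from the bottom.

B, D, F, A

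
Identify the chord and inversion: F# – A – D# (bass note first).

The distinct note names are F#, A, D#. Stacked in thirds they read D#–F#–A, which is a diminished triad on D#.
With the third (F#) in the bass, the chord is in first inversion (figured bass 6).

D# diminished, first inversion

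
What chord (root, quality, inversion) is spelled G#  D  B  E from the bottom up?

Reducing to letter names: G#, D, B, E. These stack in thirds as E–G#–B–D — an E dominant seventh chord.
With the third (G#) in the bass, the chord is in first inversion (figured bass 6/5).

E dominant seventh, first inversion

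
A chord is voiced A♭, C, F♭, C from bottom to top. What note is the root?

Reordering Ab, C, Fb into stacked thirds gives Fb–Ab–C; the bottom of that stack, Fb, is the root.

Fb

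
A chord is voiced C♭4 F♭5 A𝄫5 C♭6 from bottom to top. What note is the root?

Reordering Cb, Fb, Abb into stacked thirds gives Fb–Abb–Cb; the bottom of that stack, Fb, is the root.

Fb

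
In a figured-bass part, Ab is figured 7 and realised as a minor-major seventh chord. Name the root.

Ab

The figures 7 mean the root of the chord is in the bass. If Ab is the root of a minor-major seventh chord, the root is Ab (chord tones Ab–Cb–Eb–G).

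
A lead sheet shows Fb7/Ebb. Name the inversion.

third inversion

Fb7/Ebb means Fb dominant seventh with Ebb in the bass. Ebb is the seventh of Fb dominant seventh (Fb–Ab–Cb–Ebb), so this is third inversion.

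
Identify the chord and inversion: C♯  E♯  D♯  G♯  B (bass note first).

Reducing to letter names: C#, E#, D#, G#, B. These stack in thirds as C#–E#–G#–B–D# — a C# dominant ninth chord.
With the root (C#) in the bass, the chord is in root position.

C# dominant ninth, root position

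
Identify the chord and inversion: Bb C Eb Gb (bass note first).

The pitch classes Bb, C, Eb, Gb arrange in thirds as C–Eb–Gb–Bb: a C half-diminished seventh chord.
Bb is the seventh of C half-diminished seventh; seventh in the bass means third inversion (figured bass 4/2).

C half-diminished seventh, third inversion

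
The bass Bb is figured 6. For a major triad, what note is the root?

Gb

The figures 6 mean the third of the chord is in the bass. If Bb is the third of a major triad, the root is Gb (chord tones Gb–Bb–Db).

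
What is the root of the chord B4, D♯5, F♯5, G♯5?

G#

Reordering B, D#, F#, G# into stacked thirds gives G#–B–D#–F#; the bottom of that stack, G#, is the root.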